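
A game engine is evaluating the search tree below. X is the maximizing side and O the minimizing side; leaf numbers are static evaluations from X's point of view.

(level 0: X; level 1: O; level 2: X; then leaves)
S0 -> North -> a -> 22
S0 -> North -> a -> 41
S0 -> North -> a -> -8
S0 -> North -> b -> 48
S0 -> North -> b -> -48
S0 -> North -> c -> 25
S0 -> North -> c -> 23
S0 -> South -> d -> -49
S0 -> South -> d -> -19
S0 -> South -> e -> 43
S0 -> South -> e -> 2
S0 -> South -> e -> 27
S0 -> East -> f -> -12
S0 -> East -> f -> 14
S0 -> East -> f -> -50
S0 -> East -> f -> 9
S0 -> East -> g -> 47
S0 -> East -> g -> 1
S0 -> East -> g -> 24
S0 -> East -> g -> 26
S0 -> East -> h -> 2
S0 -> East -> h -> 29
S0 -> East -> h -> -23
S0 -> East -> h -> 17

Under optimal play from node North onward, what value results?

a (X): max(22, 41, -8) = 41
b (X): max(48, -48) = 48
c (X): max(25, 23) = 25
North (O): min(41, 48, 25) = 25

25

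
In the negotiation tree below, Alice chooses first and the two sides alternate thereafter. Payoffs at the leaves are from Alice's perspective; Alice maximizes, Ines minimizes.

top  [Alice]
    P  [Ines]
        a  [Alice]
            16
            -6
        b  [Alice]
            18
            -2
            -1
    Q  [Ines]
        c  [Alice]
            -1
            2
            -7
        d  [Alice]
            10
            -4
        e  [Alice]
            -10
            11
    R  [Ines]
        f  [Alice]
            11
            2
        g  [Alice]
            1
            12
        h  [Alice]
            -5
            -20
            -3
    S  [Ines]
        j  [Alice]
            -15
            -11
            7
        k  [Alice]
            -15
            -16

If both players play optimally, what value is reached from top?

16

a (Alice): max(16, -6) = 16
b (Alice): max(18, -2, -1) = 18
P (Ines): min(16, 18) = 16
c (Alice): max(-1, 2, -7) = 2
d (Alice): max(10, -4) = 10
e (Alice): max(-10, 11) = 11
Q (Ines): min(2, 10, 11) = 2
f (Alice): max(11, 2) = 11
g (Alice): max(1, 12) = 12
h (Alice): max(-5, -20, -3) = -3
R (Ines): min(11, 12, -3) = -3
j (Alice): max(-15, -11, 7) = 7
k (Alice): max(-15, -16) = -15
S (Ines): min(7, -15) = -15
top (Alice): max(16, 2, -3, -15) = 16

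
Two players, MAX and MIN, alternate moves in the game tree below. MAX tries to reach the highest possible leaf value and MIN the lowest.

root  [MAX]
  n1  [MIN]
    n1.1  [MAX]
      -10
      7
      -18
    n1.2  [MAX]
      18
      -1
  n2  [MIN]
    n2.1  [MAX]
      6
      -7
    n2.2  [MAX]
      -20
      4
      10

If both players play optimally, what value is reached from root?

7

n1.1 (MAX): max(-10, 7, -18) = 7
n1.2 (MAX): max(18, -1) = 18
n1 (MIN): min(7, 18) = 7
n2.1 (MAX): max(6, -7) = 6
n2.2 (MAX): max(-20, 4, 10) = 10
n2 (MIN): min(6, 10) = 6
root (MAX): max(7, 6) = 7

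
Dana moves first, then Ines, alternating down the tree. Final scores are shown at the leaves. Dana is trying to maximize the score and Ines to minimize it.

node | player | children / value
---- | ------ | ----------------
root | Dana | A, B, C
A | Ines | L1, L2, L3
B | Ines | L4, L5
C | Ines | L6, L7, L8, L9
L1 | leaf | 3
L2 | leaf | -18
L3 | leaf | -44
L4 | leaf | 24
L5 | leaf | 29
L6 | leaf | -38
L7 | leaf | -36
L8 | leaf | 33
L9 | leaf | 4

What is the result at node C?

-38

C (Ines): min(-38, -36, 33, 4) = -38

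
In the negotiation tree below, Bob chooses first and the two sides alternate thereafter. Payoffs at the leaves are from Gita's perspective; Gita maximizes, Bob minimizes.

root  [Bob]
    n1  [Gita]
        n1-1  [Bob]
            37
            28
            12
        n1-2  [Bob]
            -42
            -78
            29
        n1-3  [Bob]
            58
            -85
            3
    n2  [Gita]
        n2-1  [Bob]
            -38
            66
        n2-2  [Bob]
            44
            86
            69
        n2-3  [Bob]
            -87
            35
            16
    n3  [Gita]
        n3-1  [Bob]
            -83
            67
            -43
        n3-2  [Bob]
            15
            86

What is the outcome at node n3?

15

n3-1 (Bob): min(-83, 67, -43) = -83
n3-2 (Bob): min(15, 86) = 15
n3 (Gita): max(-83, 15) = 15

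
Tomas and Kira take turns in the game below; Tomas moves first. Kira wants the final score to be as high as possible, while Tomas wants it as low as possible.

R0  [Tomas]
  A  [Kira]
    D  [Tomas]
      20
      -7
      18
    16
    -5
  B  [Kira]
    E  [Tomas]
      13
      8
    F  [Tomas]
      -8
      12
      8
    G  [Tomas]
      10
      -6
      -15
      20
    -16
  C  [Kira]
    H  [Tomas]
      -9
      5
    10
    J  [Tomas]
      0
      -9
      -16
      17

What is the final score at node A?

16

D (Tomas): min(20, -7, 18) = -7
A (Kira): max(-7, 16, -5) = 16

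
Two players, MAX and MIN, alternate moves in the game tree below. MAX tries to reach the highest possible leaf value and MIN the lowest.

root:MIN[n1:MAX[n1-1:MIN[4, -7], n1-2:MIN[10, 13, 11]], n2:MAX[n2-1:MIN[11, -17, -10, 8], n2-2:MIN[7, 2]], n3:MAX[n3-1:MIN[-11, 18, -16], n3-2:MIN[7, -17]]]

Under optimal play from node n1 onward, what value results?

10

n1-1 (MIN): min(4, -7) = -7
n1-2 (MIN): min(10, 13, 11) = 10
n1 (MAX): max(-7, 10) = 10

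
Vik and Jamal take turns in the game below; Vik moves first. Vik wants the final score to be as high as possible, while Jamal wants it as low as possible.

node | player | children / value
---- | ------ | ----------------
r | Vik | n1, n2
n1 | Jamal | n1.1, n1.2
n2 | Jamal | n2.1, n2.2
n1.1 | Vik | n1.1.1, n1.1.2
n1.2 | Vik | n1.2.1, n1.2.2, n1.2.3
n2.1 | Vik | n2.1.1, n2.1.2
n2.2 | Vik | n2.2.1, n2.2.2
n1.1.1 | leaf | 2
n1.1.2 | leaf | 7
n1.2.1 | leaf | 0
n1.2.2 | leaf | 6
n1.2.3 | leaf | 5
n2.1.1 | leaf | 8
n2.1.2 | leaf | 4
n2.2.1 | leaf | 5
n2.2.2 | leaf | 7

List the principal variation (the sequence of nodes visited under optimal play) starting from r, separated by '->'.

r -> n2 -> n2.2 -> n2.2.2

n1.1 (Vik): max(2, 7) = 7
n1.2 (Vik): max(0, 6, 5) = 6
n1 (Jamal): min(7, 6) = 6
n2.1 (Vik): max(8, 4) = 8
n2.2 (Vik): max(5, 7) = 7
n2 (Jamal): min(8, 7) = 7
r (Vik): max(6, 7) = 7
At r, Vik picks n2 (highest: 7).
At n2, Jamal picks n2.2 (lowest: 7).
At n2.2, Vik picks n2.2.2 (highest: 7).
Terminal value 7.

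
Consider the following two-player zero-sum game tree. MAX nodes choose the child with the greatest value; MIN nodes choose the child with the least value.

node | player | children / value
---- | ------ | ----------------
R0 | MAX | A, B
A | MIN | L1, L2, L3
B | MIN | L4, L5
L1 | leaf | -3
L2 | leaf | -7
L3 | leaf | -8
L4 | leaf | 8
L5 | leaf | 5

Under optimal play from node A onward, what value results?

-8

A (MIN): min(-3, -7, -8) = -8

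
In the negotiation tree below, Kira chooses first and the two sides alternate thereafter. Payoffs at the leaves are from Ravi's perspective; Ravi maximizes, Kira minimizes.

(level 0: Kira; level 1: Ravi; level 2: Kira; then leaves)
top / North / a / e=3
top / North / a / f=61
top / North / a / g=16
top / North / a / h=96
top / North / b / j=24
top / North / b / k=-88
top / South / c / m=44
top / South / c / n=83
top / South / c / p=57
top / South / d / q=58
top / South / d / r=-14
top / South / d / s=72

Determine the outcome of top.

3

a (Kira): min(3, 61, 16, 96) = 3
b (Kira): min(24, -88) = -88
North (Ravi): max(3, -88) = 3
c (Kira): min(44, 83, 57) = 44
d (Kira): min(58, -14, 72) = -14
South (Ravi): max(44, -14) = 44
top (Kira): min(3, 44) = 3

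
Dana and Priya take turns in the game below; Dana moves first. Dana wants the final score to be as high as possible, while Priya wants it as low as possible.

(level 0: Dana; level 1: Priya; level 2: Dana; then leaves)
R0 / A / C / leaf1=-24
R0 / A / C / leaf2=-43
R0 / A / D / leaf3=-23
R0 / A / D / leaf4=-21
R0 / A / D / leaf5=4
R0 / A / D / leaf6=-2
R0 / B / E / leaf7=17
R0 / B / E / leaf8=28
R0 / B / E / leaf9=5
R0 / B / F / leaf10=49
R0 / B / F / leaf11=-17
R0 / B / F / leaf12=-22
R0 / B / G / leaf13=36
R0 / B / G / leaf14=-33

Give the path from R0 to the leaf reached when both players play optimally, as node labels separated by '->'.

R0 -> B -> E -> leaf8

C (Dana): max(-24, -43) = -24
D (Dana): max(-23, -21, 4, -2) = 4
A (Priya): min(-24, 4) = -24
E (Dana): max(17, 28, 5) = 28
F (Dana): max(49, -17, -22) = 49
G (Dana): max(36, -33) = 36
B (Priya): min(28, 49, 36) = 28
R0 (Dana): max(-24, 28) = 28
At R0, Dana picks B (highest: 28).
At B, Priya picks E (lowest: 28).
At E, Dana picks leaf8 (highest: 28).
Terminal value 28.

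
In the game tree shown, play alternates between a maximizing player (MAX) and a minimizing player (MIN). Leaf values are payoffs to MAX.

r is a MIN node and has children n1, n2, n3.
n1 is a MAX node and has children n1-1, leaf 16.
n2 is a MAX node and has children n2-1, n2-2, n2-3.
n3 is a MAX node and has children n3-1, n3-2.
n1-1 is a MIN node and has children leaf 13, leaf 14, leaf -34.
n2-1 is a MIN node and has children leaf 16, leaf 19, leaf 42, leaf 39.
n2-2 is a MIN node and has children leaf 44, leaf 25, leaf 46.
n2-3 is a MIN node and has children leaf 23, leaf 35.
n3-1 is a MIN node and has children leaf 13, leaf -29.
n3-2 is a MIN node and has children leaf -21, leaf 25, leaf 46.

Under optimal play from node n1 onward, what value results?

16

n1-1 (MIN): min(13, 14, -34) = -34
n1 (MAX): max(-34, 16) = 16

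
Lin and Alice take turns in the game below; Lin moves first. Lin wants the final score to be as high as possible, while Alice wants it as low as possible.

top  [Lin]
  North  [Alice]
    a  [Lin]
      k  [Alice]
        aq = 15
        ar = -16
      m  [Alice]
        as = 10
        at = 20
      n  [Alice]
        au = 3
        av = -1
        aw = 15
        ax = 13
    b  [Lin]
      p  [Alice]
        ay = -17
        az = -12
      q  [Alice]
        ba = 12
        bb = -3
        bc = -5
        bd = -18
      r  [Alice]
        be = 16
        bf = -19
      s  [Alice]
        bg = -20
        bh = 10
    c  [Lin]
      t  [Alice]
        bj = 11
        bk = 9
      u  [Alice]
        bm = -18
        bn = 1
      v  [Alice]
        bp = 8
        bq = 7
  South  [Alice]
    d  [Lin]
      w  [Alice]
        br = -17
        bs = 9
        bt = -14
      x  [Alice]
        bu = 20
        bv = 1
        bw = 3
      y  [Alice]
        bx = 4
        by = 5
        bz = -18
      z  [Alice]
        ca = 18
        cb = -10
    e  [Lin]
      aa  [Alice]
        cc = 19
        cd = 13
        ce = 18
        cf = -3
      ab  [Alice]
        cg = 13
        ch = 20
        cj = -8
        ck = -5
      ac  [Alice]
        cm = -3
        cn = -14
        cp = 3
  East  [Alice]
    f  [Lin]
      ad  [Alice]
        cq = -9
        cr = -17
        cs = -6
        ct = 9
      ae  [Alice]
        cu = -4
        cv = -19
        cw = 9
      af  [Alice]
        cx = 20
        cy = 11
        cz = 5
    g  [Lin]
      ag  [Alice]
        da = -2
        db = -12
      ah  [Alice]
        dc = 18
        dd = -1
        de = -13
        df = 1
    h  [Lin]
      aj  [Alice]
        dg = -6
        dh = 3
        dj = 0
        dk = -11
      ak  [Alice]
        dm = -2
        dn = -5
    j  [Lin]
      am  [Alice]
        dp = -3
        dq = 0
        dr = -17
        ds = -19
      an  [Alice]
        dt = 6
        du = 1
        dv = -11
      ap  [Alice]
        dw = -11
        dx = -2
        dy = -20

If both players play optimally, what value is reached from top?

-3

k (Alice): min(15, -16) = -16
m (Alice): min(10, 20) = 10
n (Alice): min(3, -1, 15, 13) = -1
a (Lin): max(-16, 10, -1) = 10
p (Alice): min(-17, -12) = -17
q (Alice): min(12, -3, -5, -18) = -18
r (Alice): min(16, -19) = -19
s (Alice): min(-20, 10) = -20
b (Lin): max(-17, -18, -19, -20) = -17
t (Alice): min(11, 9) = 9
u (Alice): min(-18, 1) = -18
v (Alice): min(8, 7) = 7
c (Lin): max(9, -18, 7) = 9
North (Alice): min(10, -17, 9) = -17
w (Alice): min(-17, 9, -14) = -17
x (Alice): min(20, 1, 3) = 1
y (Alice): min(4, 5, -18) = -18
z (Alice): min(18, -10) = -10
d (Lin): max(-17, 1, -18, -10) = 1
aa (Alice): min(19, 13, 18, -3) = -3
ab (Alice): min(13, 20, -8, -5) = -8
ac (Alice): min(-3, -14, 3) = -14
e (Lin): max(-3, -8, -14) = -3
South (Alice): min(1, -3) = -3
ad (Alice): min(-9, -17, -6, 9) = -17
ae (Alice): min(-4, -19, 9) = -19
af (Alice): min(20, 11, 5) = 5
f (Lin): max(-17, -19, 5) = 5
ag (Alice): min(-2, -12) = -12
ah (Alice): min(18, -1, -13, 1) = -13
g (Lin): max(-12, -13) = -12
aj (Alice): min(-6, 3, 0, -11) = -11
ak (Alice): min(-2, -5) = -5
h (Lin): max(-11, -5) = -5
am (Alice): min(-3, 0, -17, -19) = -19
an (Alice): min(6, 1, -11) = -11
ap (Alice): min(-11, -2, -20) = -20
j (Lin): max(-19, -11, -20) = -11
East (Alice): min(5, -12, -5, -11) = -12
top (Lin): max(-17, -3, -12) = -3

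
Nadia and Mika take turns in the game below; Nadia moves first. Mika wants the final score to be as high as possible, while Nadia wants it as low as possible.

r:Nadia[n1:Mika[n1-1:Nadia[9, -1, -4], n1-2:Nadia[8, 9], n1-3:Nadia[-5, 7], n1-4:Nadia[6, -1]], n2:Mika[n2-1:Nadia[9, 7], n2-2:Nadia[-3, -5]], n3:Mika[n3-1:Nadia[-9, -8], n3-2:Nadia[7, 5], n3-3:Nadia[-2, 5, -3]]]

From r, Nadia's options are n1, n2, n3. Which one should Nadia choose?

n3

n1-1 (Nadia): min(9, -1, -4) = -4
n1-2 (Nadia): min(8, 9) = 8
n1-3 (Nadia): min(-5, 7) = -5
n1-4 (Nadia): min(6, -1) = -1
n1 (Mika): max(-4, 8, -5, -1) = 8
n2-1 (Nadia): min(9, 7) = 7
n2-2 (Nadia): min(-3, -5) = -5
n2 (Mika): max(7, -5) = 7
n3-1 (Nadia): min(-9, -8) = -9
n3-2 (Nadia): min(7, 5) = 5
n3-3 (Nadia): min(-2, 5, -3) = -3
n3 (Mika): max(-9, 5, -3) = 5
r (Nadia): min(8, 7, 5) = 5
Nadia at r wants the lowest of {n1=8, n2=7, n3=5}, so chooses n3.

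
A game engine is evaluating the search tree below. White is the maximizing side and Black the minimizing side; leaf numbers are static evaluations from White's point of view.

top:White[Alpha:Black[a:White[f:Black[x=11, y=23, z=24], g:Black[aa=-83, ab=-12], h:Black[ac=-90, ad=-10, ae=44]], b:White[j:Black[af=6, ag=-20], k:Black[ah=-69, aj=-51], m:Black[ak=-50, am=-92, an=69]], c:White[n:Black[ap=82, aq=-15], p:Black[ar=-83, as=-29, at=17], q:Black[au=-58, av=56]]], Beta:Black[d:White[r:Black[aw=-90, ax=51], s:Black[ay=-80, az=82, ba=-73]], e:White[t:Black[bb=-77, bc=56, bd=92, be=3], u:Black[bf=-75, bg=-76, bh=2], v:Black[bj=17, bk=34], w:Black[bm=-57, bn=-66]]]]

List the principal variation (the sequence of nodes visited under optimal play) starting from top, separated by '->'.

top -> Alpha -> b -> j -> ag

f (Black): min(11, 23, 24) = 11
g (Black): min(-83, -12) = -83
h (Black): min(-90, -10, 44) = -90
a (White): max(11, -83, -90) = 11
j (Black): min(6, -20) = -20
k (Black): min(-69, -51) = -69
m (Black): min(-50, -92, 69) = -92
b (White): max(-20, -69, -92) = -20
n (Black): min(82, -15) = -15
p (Black): min(-83, -29, 17) = -83
q (Black): min(-58, 56) = -58
c (White): max(-15, -83, -58) = -15
Alpha (Black): min(11, -20, -15) = -20
r (Black): min(-90, 51) = -90
s (Black): min(-80, 82, -73) = -80
d (White): max(-90, -80) = -80
t (Black): min(-77, 56, 92, 3) = -77
u (Black): min(-75, -76, 2) = -76
v (Black): min(17, 34) = 17
w (Black): min(-57, -66) = -66
e (White): max(-77, -76, 17, -66) = 17
Beta (Black): min(-80, 17) = -80
top (White): max(-20, -80) = -20
At top, White picks Alpha (highest: -20).
At Alpha, Black picks b (lowest: -20).
At b, White picks j (highest: -20).
At j, Black picks ag (lowest: -20).
Terminal value -20.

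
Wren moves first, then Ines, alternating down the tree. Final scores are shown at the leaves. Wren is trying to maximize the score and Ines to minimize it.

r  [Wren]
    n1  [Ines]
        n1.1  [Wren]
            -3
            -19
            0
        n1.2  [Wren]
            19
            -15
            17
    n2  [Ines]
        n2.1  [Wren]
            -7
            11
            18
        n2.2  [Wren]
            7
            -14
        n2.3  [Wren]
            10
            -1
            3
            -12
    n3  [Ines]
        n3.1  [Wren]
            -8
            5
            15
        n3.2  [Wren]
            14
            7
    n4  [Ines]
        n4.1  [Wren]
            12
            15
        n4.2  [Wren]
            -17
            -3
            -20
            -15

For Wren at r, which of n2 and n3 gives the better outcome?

n3

n2.1 (Wren): max(-7, 11, 18) = 18
n2.2 (Wren): max(7, -14) = 7
n2.3 (Wren): max(10, -1, 3, -12) = 10
n2 (Ines): min(18, 7, 10) = 7
n3.1 (Wren): max(-8, 5, 15) = 15
n3.2 (Wren): max(14, 7) = 14
n3 (Ines): min(15, 14) = 14
Wren prefers the higher value; n2=7, n3=14. n3 is better since 14 > 7.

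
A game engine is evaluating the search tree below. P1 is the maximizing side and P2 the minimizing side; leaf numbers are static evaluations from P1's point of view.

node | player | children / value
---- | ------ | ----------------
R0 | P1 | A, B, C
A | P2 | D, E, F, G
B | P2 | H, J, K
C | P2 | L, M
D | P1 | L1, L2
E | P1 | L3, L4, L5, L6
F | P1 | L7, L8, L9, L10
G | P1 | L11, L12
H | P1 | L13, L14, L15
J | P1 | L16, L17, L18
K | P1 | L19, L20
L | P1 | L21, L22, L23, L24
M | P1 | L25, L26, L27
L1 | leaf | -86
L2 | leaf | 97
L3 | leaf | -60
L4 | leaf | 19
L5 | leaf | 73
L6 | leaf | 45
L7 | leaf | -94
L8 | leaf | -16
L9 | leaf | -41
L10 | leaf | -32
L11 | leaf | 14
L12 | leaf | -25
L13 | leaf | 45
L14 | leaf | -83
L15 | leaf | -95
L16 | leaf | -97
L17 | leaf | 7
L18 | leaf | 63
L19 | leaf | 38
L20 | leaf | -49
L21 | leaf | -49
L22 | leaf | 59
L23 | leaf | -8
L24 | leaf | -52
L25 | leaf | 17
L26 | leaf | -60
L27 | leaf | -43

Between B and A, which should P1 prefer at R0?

B

H (P1): max(45, -83, -95) = 45
J (P1): max(-97, 7, 63) = 63
K (P1): max(38, -49) = 38
B (P2): min(45, 63, 38) = 38
D (P1): max(-86, 97) = 97
E (P1): max(-60, 19, 73, 45) = 73
F (P1): max(-94, -16, -41, -32) = -16
G (P1): max(14, -25) = 14
A (P2): min(97, 73, -16, 14) = -16
P1 prefers the higher value; B=38, A=-16. B is better since 38 > -16.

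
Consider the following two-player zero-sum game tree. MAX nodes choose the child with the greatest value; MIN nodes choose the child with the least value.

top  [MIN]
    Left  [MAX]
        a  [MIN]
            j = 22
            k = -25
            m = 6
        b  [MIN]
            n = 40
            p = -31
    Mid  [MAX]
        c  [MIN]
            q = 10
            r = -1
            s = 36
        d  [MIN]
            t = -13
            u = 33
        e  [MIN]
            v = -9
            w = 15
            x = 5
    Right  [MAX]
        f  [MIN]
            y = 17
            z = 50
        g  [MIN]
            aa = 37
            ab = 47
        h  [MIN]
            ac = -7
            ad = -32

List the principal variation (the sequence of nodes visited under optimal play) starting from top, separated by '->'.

a (MIN): min(22, -25, 6) = -25
b (MIN): min(40, -31) = -31
Left (MAX): max(-25, -31) = -25
c (MIN): min(10, -1, 36) = -1
d (MIN): min(-13, 33) = -13
e (MIN): min(-9, 15, 5) = -9
Mid (MAX): max(-1, -13, -9) = -1
f (MIN): min(17, 50) = 17
g (MIN): min(37, 47) = 37
h (MIN): min(-7, -32) = -32
Right (MAX): max(17, 37, -32) = 37
top (MIN): min(-25, -1, 37) = -25
At top, MIN picks Left (lowest: -25).
At Left, MAX picks a (highest: -25).
At a, MIN picks k (lowest: -25).
Terminal value -25.

top -> Left -> a -> k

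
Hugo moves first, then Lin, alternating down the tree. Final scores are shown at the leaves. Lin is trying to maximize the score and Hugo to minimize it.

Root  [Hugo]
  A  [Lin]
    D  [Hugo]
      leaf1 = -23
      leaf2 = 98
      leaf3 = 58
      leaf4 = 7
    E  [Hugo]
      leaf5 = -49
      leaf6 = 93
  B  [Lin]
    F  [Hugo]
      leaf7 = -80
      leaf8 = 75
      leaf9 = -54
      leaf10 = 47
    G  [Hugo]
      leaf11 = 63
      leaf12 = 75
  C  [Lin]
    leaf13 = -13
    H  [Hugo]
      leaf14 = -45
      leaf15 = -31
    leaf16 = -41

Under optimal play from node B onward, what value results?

63

F (Hugo): min(-80, 75, -54, 47) = -80
G (Hugo): min(63, 75) = 63
B (Lin): max(-80, 63) = 63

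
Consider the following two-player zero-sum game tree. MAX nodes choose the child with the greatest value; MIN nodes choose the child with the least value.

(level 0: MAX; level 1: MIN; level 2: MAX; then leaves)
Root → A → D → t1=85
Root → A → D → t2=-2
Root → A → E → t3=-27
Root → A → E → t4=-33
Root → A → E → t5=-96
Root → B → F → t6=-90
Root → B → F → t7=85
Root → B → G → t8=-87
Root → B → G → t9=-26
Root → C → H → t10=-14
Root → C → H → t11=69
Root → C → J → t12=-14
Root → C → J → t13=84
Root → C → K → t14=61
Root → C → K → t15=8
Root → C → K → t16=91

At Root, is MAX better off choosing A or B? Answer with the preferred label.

B

D (MAX): max(85, -2) = 85
E (MAX): max(-27, -33, -96) = -27
A (MIN): min(85, -27) = -27
F (MAX): max(-90, 85) = 85
G (MAX): max(-87, -26) = -26
B (MIN): min(85, -26) = -26
MAX prefers the higher value; A=-27, B=-26. B is better since -26 > -27.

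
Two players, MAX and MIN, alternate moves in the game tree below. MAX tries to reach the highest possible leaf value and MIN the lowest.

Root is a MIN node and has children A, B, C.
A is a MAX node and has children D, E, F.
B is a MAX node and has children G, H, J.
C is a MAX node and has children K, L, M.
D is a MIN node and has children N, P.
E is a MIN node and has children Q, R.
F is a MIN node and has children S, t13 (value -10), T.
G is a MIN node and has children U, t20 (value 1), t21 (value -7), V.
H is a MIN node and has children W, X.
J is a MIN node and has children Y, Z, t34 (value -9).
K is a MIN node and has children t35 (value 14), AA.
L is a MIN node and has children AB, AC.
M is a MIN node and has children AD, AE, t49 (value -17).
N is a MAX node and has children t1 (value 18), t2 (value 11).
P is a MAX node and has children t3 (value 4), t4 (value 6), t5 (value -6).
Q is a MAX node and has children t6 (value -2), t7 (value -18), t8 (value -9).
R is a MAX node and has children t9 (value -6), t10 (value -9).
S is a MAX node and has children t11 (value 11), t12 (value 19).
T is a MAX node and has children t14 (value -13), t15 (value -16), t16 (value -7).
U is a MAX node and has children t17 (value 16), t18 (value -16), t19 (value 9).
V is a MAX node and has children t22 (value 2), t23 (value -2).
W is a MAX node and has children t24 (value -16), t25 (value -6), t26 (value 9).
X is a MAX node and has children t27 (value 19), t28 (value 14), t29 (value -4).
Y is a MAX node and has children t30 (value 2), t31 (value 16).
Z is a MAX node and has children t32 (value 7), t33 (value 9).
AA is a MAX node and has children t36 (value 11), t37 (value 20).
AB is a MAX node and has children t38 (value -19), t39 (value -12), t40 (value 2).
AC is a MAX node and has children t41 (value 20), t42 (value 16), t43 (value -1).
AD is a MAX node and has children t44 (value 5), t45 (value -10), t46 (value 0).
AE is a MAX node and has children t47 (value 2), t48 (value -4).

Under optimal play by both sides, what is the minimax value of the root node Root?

N (MAX): max(18, 11) = 18
P (MAX): max(4, 6, -6) = 6
D (MIN): min(18, 6) = 6
Q (MAX): max(-2, -18, -9) = -2
R (MAX): max(-6, -9) = -6
E (MIN): min(-2, -6) = -6
S (MAX): max(11, 19) = 19
T (MAX): max(-13, -16, -7) = -7
F (MIN): min(19, -10, -7) = -10
A (MAX): max(6, -6, -10) = 6
U (MAX): max(16, -16, 9) = 16
V (MAX): max(2, -2) = 2
G (MIN): min(16, 1, -7, 2) = -7
W (MAX): max(-16, -6, 9) = 9
X (MAX): max(19, 14, -4) = 19
H (MIN): min(9, 19) = 9
Y (MAX): max(2, 16) = 16
Z (MAX): max(7, 9) = 9
J (MIN): min(16, 9, -9) = -9
B (MAX): max(-7, 9, -9) = 9
AA (MAX): max(11, 20) = 20
K (MIN): min(14, 20) = 14
AB (MAX): max(-19, -12, 2) = 2
AC (MAX): max(20, 16, -1) = 20
L (MIN): min(2, 20) = 2
AD (MAX): max(5, -10, 0) = 5
AE (MAX): max(2, -4) = 2
M (MIN): min(5, 2, -17) = -17
C (MAX): max(14, 2, -17) = 14
Root (MIN): min(6, 9, 14) = 6

6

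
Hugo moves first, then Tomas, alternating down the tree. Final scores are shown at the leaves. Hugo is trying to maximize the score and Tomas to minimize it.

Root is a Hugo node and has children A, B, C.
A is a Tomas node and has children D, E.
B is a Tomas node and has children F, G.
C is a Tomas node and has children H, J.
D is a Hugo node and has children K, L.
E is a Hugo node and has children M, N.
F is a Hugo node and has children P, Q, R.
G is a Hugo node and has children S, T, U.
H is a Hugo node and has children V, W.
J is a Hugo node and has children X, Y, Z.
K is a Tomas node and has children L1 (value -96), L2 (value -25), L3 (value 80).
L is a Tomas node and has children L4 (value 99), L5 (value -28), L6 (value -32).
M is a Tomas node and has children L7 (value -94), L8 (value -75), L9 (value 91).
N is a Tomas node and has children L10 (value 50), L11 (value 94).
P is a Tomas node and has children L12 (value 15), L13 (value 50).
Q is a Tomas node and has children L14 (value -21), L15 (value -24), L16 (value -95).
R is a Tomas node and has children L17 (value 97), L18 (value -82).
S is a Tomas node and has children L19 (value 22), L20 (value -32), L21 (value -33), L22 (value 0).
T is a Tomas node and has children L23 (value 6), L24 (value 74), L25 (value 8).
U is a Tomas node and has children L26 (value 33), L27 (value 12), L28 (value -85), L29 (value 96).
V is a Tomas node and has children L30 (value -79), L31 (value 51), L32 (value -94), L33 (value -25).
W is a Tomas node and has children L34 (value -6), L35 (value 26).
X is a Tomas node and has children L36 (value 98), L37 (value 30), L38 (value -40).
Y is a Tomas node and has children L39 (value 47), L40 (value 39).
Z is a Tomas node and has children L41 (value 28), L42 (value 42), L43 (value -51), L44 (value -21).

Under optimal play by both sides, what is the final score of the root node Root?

6

K (Tomas): min(-96, -25, 80) = -96
L (Tomas): min(99, -28, -32) = -32
D (Hugo): max(-96, -32) = -32
M (Tomas): min(-94, -75, 91) = -94
N (Tomas): min(50, 94) = 50
E (Hugo): max(-94, 50) = 50
A (Tomas): min(-32, 50) = -32
P (Tomas): min(15, 50) = 15
Q (Tomas): min(-21, -24, -95) = -95
R (Tomas): min(97, -82) = -82
F (Hugo): max(15, -95, -82) = 15
S (Tomas): min(22, -32, -33, 0) = -33
T (Tomas): min(6, 74, 8) = 6
U (Tomas): min(33, 12, -85, 96) = -85
G (Hugo): max(-33, 6, -85) = 6
B (Tomas): min(15, 6) = 6
V (Tomas): min(-79, 51, -94, -25) = -94
W (Tomas): min(-6, 26) = -6
H (Hugo): max(-94, -6) = -6
X (Tomas): min(98, 30, -40) = -40
Y (Tomas): min(47, 39) = 39
Z (Tomas): min(28, 42, -51, -21) = -51
J (Hugo): max(-40, 39, -51) = 39
C (Tomas): min(-6, 39) = -6
Root (Hugo): max(-32, 6, -6) = 6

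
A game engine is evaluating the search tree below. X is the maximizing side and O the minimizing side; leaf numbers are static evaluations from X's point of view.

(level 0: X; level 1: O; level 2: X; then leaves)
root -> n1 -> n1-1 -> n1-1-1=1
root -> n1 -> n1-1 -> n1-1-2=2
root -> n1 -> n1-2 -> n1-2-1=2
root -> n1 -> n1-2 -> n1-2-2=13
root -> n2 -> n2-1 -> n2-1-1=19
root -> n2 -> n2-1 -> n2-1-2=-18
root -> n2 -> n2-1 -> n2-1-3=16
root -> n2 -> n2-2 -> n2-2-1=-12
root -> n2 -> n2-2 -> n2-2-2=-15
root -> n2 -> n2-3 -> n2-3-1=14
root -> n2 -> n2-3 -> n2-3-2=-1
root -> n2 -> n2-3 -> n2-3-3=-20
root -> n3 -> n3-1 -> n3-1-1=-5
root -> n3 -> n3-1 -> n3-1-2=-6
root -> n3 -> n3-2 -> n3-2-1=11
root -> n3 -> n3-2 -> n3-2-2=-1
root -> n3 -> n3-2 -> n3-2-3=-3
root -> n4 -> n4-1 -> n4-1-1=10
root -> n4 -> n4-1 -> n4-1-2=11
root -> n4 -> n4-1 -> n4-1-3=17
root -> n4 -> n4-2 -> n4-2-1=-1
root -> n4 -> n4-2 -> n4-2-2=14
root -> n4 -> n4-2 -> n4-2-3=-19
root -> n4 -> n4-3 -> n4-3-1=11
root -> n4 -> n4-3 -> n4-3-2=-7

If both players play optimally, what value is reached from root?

n1-1 (X): max(1, 2) = 2
n1-2 (X): max(2, 13) = 13
n1 (O): min(2, 13) = 2
n2-1 (X): max(19, -18, 16) = 19
n2-2 (X): max(-12, -15) = -12
n2-3 (X): max(14, -1, -20) = 14
n2 (O): min(19, -12, 14) = -12
n3-1 (X): max(-5, -6) = -5
n3-2 (X): max(11, -1, -3) = 11
n3 (O): min(-5, 11) = -5
n4-1 (X): max(10, 11, 17) = 17
n4-2 (X): max(-1, 14, -19) = 14
n4-3 (X): max(11, -7) = 11
n4 (O): min(17, 14, 11) = 11
root (X): max(2, -12, -5, 11) = 11

11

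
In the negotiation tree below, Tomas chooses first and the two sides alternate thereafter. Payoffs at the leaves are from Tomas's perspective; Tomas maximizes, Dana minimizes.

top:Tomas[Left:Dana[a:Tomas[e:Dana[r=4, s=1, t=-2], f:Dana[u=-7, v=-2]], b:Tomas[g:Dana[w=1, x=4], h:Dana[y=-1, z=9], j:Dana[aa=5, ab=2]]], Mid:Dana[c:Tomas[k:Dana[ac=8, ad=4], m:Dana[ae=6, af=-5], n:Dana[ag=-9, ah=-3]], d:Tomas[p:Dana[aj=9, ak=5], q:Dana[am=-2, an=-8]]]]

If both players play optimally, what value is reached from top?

e (Dana): min(4, 1, -2) = -2
f (Dana): min(-7, -2) = -7
a (Tomas): max(-2, -7) = -2
g (Dana): min(1, 4) = 1
h (Dana): min(-1, 9) = -1
j (Dana): min(5, 2) = 2
b (Tomas): max(1, -1, 2) = 2
Left (Dana): min(-2, 2) = -2
k (Dana): min(8, 4) = 4
m (Dana): min(6, -5) = -5
n (Dana): min(-9, -3) = -9
c (Tomas): max(4, -5, -9) = 4
p (Dana): min(9, 5) = 5
q (Dana): min(-2, -8) = -8
d (Tomas): max(5, -8) = 5
Mid (Dana): min(4, 5) = 4
top (Tomas): max(-2, 4) = 4

4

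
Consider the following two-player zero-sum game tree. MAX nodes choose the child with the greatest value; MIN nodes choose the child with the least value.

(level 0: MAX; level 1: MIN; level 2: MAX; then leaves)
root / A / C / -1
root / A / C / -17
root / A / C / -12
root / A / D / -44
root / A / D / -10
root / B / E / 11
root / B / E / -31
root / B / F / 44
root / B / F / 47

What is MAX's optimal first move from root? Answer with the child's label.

B

C (MAX): max(-1, -17, -12) = -1
D (MAX): max(-44, -10) = -10
A (MIN): min(-1, -10) = -10
E (MAX): max(11, -31) = 11
F (MAX): max(44, 47) = 47
B (MIN): min(11, 47) = 11
root (MAX): max(-10, 11) = 11
MAX at root wants the highest of {A=-10, B=11}, so chooses B.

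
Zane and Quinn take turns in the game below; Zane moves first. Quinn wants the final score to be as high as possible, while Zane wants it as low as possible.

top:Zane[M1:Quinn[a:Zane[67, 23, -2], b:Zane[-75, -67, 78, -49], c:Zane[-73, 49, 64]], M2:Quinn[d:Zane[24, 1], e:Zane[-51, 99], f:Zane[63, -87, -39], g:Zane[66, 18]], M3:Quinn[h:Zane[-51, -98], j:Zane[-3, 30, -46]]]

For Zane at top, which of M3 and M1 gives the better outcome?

h (Zane): min(-51, -98) = -98
j (Zane): min(-3, 30, -46) = -46
M3 (Quinn): max(-98, -46) = -46
a (Zane): min(67, 23, -2) = -2
b (Zane): min(-75, -67, 78, -49) = -75
c (Zane): min(-73, 49, 64) = -73
M1 (Quinn): max(-2, -75, -73) = -2
Zane prefers the lower value; M3=-46, M1=-2. M3 is better since -46 < -2.

M3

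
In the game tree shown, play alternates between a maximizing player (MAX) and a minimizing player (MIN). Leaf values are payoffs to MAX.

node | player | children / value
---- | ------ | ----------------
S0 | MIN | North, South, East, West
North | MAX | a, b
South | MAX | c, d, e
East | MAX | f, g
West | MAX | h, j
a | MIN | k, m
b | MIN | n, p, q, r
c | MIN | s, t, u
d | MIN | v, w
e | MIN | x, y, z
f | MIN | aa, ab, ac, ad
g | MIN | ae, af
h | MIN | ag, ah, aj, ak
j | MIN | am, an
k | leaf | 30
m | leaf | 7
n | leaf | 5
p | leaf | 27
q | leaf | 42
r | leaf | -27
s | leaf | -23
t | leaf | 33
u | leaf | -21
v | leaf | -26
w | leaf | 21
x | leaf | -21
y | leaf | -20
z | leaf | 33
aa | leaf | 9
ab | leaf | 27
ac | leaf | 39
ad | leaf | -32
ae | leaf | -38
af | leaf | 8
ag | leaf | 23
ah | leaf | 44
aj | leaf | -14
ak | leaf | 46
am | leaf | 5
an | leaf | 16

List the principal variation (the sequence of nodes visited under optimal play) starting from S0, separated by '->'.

S0 -> East -> f -> ad

a (MIN): min(30, 7) = 7
b (MIN): min(5, 27, 42, -27) = -27
North (MAX): max(7, -27) = 7
c (MIN): min(-23, 33, -21) = -23
d (MIN): min(-26, 21) = -26
e (MIN): min(-21, -20, 33) = -21
South (MAX): max(-23, -26, -21) = -21
f (MIN): min(9, 27, 39, -32) = -32
g (MIN): min(-38, 8) = -38
East (MAX): max(-32, -38) = -32
h (MIN): min(23, 44, -14, 46) = -14
j (MIN): min(5, 16) = 5
West (MAX): max(-14, 5) = 5
S0 (MIN): min(7, -21, -32, 5) = -32
At S0, MIN picks East (lowest: -32).
At East, MAX picks f (highest: -32).
At f, MIN picks ad (lowest: -32).
Terminal value -32.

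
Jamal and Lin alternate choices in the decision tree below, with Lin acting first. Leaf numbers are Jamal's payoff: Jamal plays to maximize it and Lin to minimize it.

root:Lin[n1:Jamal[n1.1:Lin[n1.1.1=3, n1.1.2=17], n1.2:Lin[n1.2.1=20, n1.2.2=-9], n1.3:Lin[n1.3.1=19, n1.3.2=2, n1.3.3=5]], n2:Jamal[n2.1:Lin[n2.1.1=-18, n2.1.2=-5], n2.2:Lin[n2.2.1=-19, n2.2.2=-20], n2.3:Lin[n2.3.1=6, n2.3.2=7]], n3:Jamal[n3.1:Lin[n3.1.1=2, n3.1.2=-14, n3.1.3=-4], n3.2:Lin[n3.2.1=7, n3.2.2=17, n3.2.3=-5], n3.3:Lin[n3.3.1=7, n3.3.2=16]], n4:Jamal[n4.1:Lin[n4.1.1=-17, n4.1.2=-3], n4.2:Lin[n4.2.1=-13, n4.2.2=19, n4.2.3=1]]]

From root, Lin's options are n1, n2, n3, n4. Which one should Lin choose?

n1.1 (Lin): min(3, 17) = 3
n1.2 (Lin): min(20, -9) = -9
n1.3 (Lin): min(19, 2, 5) = 2
n1 (Jamal): max(3, -9, 2) = 3
n2.1 (Lin): min(-18, -5) = -18
n2.2 (Lin): min(-19, -20) = -20
n2.3 (Lin): min(6, 7) = 6
n2 (Jamal): max(-18, -20, 6) = 6
n3.1 (Lin): min(2, -14, -4) = -14
n3.2 (Lin): min(7, 17, -5) = -5
n3.3 (Lin): min(7, 16) = 7
n3 (Jamal): max(-14, -5, 7) = 7
n4.1 (Lin): min(-17, -3) = -17
n4.2 (Lin): min(-13, 19, 1) = -13
n4 (Jamal): max(-17, -13) = -13
root (Lin): min(3, 6, 7, -13) = -13
Lin at root wants the lowest of {n1=3, n2=6, n3=7, n4=-13}, so chooses n4.

n4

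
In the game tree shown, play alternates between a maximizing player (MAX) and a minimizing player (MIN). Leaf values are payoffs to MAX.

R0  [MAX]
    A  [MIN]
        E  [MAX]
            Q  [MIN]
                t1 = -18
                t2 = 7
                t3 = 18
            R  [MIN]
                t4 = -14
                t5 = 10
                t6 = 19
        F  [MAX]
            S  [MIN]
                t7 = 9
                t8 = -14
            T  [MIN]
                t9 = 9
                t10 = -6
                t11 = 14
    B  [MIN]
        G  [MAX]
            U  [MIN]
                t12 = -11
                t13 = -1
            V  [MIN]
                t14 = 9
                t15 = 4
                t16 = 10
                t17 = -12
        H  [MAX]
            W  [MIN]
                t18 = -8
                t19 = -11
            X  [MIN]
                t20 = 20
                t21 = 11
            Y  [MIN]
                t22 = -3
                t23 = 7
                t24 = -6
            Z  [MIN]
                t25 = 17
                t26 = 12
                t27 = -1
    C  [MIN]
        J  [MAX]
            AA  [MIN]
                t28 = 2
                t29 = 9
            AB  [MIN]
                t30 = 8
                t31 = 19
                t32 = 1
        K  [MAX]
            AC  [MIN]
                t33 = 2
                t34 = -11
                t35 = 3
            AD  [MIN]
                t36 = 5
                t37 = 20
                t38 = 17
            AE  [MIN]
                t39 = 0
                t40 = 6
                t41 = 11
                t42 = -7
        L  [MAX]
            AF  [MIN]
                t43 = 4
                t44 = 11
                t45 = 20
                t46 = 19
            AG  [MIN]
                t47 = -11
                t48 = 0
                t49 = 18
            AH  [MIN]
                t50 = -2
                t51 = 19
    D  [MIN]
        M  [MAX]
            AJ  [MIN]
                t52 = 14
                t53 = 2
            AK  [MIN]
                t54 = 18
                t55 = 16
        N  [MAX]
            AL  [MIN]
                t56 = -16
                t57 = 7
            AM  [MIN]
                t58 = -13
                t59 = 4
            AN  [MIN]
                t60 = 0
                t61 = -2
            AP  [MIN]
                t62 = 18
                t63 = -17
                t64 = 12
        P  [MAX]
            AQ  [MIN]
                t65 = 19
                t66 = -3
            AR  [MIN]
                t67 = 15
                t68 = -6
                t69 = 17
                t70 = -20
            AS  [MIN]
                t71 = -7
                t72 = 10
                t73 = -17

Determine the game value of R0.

Q (MIN): min(-18, 7, 18) = -18
R (MIN): min(-14, 10, 19) = -14
E (MAX): max(-18, -14) = -14
S (MIN): min(9, -14) = -14
T (MIN): min(9, -6, 14) = -6
F (MAX): max(-14, -6) = -6
A (MIN): min(-14, -6) = -14
U (MIN): min(-11, -1) = -11
V (MIN): min(9, 4, 10, -12) = -12
G (MAX): max(-11, -12) = -11
W (MIN): min(-8, -11) = -11
X (MIN): min(20, 11) = 11
Y (MIN): min(-3, 7, -6) = -6
Z (MIN): min(17, 12, -1) = -1
H (MAX): max(-11, 11, -6, -1) = 11
B (MIN): min(-11, 11) = -11
AA (MIN): min(2, 9) = 2
AB (MIN): min(8, 19, 1) = 1
J (MAX): max(2, 1) = 2
AC (MIN): min(2, -11, 3) = -11
AD (MIN): min(5, 20, 17) = 5
AE (MIN): min(0, 6, 11, -7) = -7
K (MAX): max(-11, 5, -7) = 5
AF (MIN): min(4, 11, 20, 19) = 4
AG (MIN): min(-11, 0, 18) = -11
AH (MIN): min(-2, 19) = -2
L (MAX): max(4, -11, -2) = 4
C (MIN): min(2, 5, 4) = 2
AJ (MIN): min(14, 2) = 2
AK (MIN): min(18, 16) = 16
M (MAX): max(2, 16) = 16
AL (MIN): min(-16, 7) = -16
AM (MIN): min(-13, 4) = -13
AN (MIN): min(0, -2) = -2
AP (MIN): min(18, -17, 12) = -17
N (MAX): max(-16, -13, -2, -17) = -2
AQ (MIN): min(19, -3) = -3
AR (MIN): min(15, -6, 17, -20) = -20
AS (MIN): min(-7, 10, -17) = -17
P (MAX): max(-3, -20, -17) = -3
D (MIN): min(16, -2, -3) = -3
R0 (MAX): max(-14, -11, 2, -3) = 2

2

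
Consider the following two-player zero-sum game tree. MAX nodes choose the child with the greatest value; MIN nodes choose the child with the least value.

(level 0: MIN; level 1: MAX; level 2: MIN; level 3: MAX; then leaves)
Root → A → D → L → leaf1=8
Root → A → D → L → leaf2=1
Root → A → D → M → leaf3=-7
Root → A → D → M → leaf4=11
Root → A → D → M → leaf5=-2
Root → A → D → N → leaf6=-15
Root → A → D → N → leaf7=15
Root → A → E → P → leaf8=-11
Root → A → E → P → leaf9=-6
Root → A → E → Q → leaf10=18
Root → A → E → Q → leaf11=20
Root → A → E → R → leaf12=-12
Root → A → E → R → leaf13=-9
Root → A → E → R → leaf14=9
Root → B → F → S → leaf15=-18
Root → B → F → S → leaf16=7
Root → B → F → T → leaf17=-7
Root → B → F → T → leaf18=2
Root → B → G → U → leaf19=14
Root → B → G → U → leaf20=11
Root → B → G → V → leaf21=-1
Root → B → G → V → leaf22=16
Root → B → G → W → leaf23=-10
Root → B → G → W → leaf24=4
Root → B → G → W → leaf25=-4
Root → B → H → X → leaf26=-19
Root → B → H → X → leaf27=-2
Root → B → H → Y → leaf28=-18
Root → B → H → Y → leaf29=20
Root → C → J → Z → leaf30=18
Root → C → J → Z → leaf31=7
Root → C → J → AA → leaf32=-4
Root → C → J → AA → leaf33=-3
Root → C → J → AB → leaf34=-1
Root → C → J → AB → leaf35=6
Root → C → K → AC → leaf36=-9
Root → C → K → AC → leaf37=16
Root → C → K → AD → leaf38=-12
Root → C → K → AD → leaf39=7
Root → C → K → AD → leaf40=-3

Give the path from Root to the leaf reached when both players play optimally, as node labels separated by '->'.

Root -> B -> G -> W -> leaf24

L (MAX): max(8, 1) = 8
M (MAX): max(-7, 11, -2) = 11
N (MAX): max(-15, 15) = 15
D (MIN): min(8, 11, 15) = 8
P (MAX): max(-11, -6) = -6
Q (MAX): max(18, 20) = 20
R (MAX): max(-12, -9, 9) = 9
E (MIN): min(-6, 20, 9) = -6
A (MAX): max(8, -6) = 8
S (MAX): max(-18, 7) = 7
T (MAX): max(-7, 2) = 2
F (MIN): min(7, 2) = 2
U (MAX): max(14, 11) = 14
V (MAX): max(-1, 16) = 16
W (MAX): max(-10, 4, -4) = 4
G (MIN): min(14, 16, 4) = 4
X (MAX): max(-19, -2) = -2
Y (MAX): max(-18, 20) = 20
H (MIN): min(-2, 20) = -2
B (MAX): max(2, 4, -2) = 4
Z (MAX): max(18, 7) = 18
AA (MAX): max(-4, -3) = -3
AB (MAX): max(-1, 6) = 6
J (MIN): min(18, -3, 6) = -3
AC (MAX): max(-9, 16) = 16
AD (MAX): max(-12, 7, -3) = 7
K (MIN): min(16, 7) = 7
C (MAX): max(-3, 7) = 7
Root (MIN): min(8, 4, 7) = 4
At Root, MIN picks B (lowest: 4).
At B, MAX picks G (highest: 4).
At G, MIN picks W (lowest: 4).
At W, MAX picks leaf24 (highest: 4).
Terminal value 4.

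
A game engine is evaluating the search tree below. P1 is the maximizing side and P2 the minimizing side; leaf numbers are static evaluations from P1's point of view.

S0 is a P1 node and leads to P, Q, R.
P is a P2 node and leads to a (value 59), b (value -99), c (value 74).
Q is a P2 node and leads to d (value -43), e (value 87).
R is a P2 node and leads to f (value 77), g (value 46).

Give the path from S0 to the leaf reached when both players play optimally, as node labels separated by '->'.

S0 -> R -> g

P (P2): min(59, -99, 74) = -99
Q (P2): min(-43, 87) = -43
R (P2): min(77, 46) = 46
S0 (P1): max(-99, -43, 46) = 46
At S0, P1 picks R (highest: 46).
At R, P2 picks g (lowest: 46).
Terminal value 46.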